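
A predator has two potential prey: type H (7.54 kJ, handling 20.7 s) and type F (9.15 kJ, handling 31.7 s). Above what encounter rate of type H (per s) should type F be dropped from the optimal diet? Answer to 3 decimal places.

The zero-one rule: include type F iff E₂/h₂ > λE₁/(1+λh₁). Equality gives the switch point.
λE₁h₂ = E₂ + λE₂h₁ ⇒ λ = E₂/(E₁h₂ − E₂h₁) = 9.15/(239 − 189.4) = 0.1844 per s.

0.184 per s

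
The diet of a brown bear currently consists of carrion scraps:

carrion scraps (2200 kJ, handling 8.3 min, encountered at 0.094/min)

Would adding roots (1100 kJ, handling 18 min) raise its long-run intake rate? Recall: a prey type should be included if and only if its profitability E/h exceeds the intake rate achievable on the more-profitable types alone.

No

Intake rate on the current diet: R = (0.094×2200) / (1 + 0.094×8.3) = 206.8/1.78 = 116.2 kJ/min.
Profitability of roots: 1100/18 = 61.11 kJ/min.
61.11 < 116.2, so adding roots would lower the average — exclude it.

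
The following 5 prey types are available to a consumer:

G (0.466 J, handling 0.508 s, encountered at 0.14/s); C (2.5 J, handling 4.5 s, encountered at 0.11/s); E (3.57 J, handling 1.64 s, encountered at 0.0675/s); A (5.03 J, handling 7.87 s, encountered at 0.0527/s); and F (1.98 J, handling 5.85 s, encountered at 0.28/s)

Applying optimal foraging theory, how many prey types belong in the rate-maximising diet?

Rank by E/h (J/s): E 2.18, G 0.917, A 0.639, C 0.556, F 0.338. Include each in turn until the next type's E/h falls below the running intake rate.
Rate on top 1: 0.217. G: 0.917 > 0.217 → include.
Rate on top 2: 0.2591. A: 0.639 > 0.2591 → include.
Rate on top 3: 0.3578. C: 0.556 > 0.3578 → include.
Rate on top 4: 0.4046. F: 0.338 < 0.4046 → exclude; stop.
Optimal diet: E, G, A, C — 4 of 5 types.

4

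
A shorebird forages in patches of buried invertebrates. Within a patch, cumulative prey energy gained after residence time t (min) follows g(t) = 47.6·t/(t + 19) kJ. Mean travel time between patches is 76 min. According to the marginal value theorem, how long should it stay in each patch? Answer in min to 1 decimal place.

Optimal t* satisfies g'(t*) = g(t*)/(T + t*).
g'(t) = 47.6·19/(t + 19)². Setting 47.6·19/(t+19)² = 47.6t/[(t+19)(76+t)] gives 19(76+t) = t(t+19), so t² = 19×76 = 1444.
t* = √1444 = 38 min.

38.0 min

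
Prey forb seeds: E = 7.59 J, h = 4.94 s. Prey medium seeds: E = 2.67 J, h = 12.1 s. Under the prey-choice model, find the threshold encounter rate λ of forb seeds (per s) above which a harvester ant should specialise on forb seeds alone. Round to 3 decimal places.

Drop medium seeds once their profitability E₂/h₂ falls below the rate achievable on forb seeds alone: E₂/h₂ = λE₁/(1 + λh₁).
Solve for λ: λE₁h₂ = E₂(1 + λh₁) → λ(E₁h₂ − E₂h₁) = E₂ → λ = E₂/(E₁h₂ − E₂h₁).
λ = 2.67/(7.59×12.1 − 2.67×4.94) = 2.67/78.65 = 0.03395 per s.

0.034 per s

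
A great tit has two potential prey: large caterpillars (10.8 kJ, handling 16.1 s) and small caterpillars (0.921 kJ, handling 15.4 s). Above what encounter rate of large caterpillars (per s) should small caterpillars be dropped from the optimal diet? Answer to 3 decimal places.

The zero-one rule: include small caterpillars iff E₂/h₂ > λE₁/(1+λh₁). Equality gives the switch point.
λE₁h₂ = E₂ + λE₂h₁ ⇒ λ = E₂/(E₁h₂ − E₂h₁) = 0.921/(166.3 − 14.83) = 0.00608 per s.

0.006 per s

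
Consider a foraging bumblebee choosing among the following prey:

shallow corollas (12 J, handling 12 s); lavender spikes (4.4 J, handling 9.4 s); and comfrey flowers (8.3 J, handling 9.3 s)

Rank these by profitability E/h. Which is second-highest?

Profitability E/h (J/s): shallow corollas = 12/12 = 1, lavender spikes = 4.4/9.4 = 0.468, comfrey flowers = 8.3/9.3 = 0.892.
Ranked: shallow corollas > comfrey flowers > lavender spikes.

comfrey flowers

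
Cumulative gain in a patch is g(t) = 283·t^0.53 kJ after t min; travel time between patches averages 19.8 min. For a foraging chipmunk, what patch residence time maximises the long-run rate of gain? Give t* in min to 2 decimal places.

Maximise g(t)/(T+t): set derivative to zero → g'(t)(T+t) = g(t).
g'(t) = 0.53·283·t^-0.47. Setting 0.53·283·t^-0.47 = 283·t^0.53/(19.8+t) gives 0.53(19.8+t) = t, so 0.47·t = 0.53×19.8.
t* = 0.53×19.8/0.47 = 22.33 min.

22.33 min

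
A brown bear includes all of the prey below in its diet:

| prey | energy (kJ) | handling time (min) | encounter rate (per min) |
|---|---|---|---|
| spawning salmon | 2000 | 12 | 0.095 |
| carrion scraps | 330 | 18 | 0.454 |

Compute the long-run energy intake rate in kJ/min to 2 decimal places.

R = Σλ_iE_i / (1 + Σλ_ih_i)
Numerator: 0.095×2000 + 0.454×330 = 339.8
Denominator: 1 + 0.095×12 + 0.454×18 = 10.31
R = 339.8/10.31 = 32.95 kJ/min

32.95 kJ/min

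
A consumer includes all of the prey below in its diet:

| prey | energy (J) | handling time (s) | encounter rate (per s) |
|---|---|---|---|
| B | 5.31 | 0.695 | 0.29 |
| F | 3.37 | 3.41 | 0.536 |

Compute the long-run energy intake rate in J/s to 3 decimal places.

R = (0.29×5.31 + 0.536×3.37) / (1 + 0.29×0.695 + 0.536×3.41) = 3.346/3.029 = 1.105 J/s.

1.105 J/s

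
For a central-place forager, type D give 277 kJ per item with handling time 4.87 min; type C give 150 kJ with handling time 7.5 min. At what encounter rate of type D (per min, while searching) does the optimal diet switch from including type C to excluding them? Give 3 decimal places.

0.111 per min

At the threshold, the rate on type D alone equals the profitability of type C: λ·277/(1 + λ·4.87) = 150/7.5 = 20.
Rearranging, λ(277 − 20×4.87) = 20, so λ = 20/179.6 = 0.1114 per min.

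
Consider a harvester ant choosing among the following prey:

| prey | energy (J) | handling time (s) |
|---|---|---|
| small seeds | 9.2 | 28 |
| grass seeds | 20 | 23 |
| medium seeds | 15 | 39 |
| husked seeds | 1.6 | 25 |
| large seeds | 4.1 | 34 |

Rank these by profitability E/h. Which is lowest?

In descending order of E/h:
grass seeds: 20/23 = 0.87 J/s
medium seeds: 15/39 = 0.385 J/s
small seeds: 9.2/28 = 0.329 J/s
large seeds: 4.1/34 = 0.121 J/s
husked seeds: 1.6/25 = 0.064 J/s

husked seeds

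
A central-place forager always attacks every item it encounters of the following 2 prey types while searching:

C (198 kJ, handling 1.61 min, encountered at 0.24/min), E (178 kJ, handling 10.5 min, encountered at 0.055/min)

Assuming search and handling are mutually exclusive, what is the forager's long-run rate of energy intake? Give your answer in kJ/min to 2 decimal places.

29.18 kJ/min

R = Σλ_iE_i / (1 + Σλ_ih_i)
Numerator: 0.24×198 + 0.055×178 = 57.31
Denominator: 1 + 0.24×1.61 + 0.055×10.5 = 1.964
R = 57.31/1.964 = 29.18 kJ/min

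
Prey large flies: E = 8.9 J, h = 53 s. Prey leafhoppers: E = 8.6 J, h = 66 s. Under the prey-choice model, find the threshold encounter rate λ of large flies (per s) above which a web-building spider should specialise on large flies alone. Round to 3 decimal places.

Drop leafhoppers once their profitability E₂/h₂ falls below the rate achievable on large flies alone: E₂/h₂ = λE₁/(1 + λh₁).
Solve for λ: λE₁h₂ = E₂(1 + λh₁) → λ(E₁h₂ − E₂h₁) = E₂ → λ = E₂/(E₁h₂ − E₂h₁).
λ = 8.6/(8.9×66 − 8.6×53) = 8.6/131.6 = 0.06535 per s.

0.065 per s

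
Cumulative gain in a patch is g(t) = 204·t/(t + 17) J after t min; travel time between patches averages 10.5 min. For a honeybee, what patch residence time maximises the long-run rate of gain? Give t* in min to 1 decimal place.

Maximise g(t)/(T+t): set derivative to zero → g'(t)(T+t) = g(t).
g'(t) = 204·17/(t + 17)². Setting 204·17/(t+17)² = 204t/[(t+17)(10.5+t)] gives 17(10.5+t) = t(t+17), so t² = 17×10.5 = 178.5.
t* = √178.5 = 13.36 min.

13.4 min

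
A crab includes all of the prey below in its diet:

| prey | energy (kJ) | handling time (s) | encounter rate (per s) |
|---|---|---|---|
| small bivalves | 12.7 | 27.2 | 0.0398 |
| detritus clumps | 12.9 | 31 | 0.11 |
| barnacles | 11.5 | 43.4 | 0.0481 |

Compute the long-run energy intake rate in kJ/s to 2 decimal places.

0.33 kJ/s

Energy encountered per unit search time: 0.0398×12.7 + 0.11×12.9 + 0.0481×11.5 = 2.478 kJ/s.
Handling time per unit search time: 0.0398×27.2 + 0.11×31 + 0.0481×43.4 = 6.58.
Rate = 2.478/(1 + 6.58) = 0.3269 kJ/s.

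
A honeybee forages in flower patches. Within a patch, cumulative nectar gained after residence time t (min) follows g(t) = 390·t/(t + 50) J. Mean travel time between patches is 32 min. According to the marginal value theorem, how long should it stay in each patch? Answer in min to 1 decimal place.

40.0 min

By the marginal value theorem, leave when the instantaneous gain rate g'(t) equals the habitat-wide average g(t)/(T + t).
g'(t) = 390·50/(t + 50)². Setting 390·50/(t+50)² = 390t/[(t+50)(32+t)] gives 50(32+t) = t(t+50), so t² = 50×32 = 1600.
t* = √1600 = 40 min.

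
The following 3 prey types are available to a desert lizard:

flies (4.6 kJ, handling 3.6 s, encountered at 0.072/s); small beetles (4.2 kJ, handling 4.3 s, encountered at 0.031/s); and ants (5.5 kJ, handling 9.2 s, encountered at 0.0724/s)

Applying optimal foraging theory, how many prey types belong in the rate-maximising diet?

3

E/h in descending order: flies 1.28, small beetles 0.977, ants 0.598 kJ/s. The optimal diet is the largest prefix of this list for which every included type satisfies E_i/h_i > R on the types above it.
Rate on top 1: 0.263. small beetles: 0.977 > 0.263 → include.
Rate on top 2: 0.3313. ants: 0.598 > 0.3313 → include.
Optimal diet: flies, small beetles, ants — 3 of 3 types.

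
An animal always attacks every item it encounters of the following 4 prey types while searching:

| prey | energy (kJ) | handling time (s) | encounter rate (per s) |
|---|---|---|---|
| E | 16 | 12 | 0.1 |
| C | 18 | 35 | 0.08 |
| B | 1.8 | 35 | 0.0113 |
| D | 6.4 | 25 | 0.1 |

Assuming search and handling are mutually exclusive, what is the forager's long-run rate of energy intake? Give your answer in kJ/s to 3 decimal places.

0.469 kJ/s

R = (0.1×16 + 0.08×18 + 0.0113×1.8 + 0.1×6.4) / (1 + 0.1×12 + 0.08×35 + 0.0113×35 + 0.1×25) = 3.7/7.896 = 0.4687 kJ/s.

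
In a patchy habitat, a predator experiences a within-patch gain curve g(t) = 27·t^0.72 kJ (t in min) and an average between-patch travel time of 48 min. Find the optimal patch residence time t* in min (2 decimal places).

Optimal t* satisfies g'(t*) = g(t*)/(T + t*).
g'(t) = 0.72·27·t^-0.28. Setting 0.72·27·t^-0.28 = 27·t^0.72/(48+t) gives 0.72(48+t) = t, so 0.28·t = 0.72×48.
t* = 0.72×48/0.28 = 123.4 min.

123.43 min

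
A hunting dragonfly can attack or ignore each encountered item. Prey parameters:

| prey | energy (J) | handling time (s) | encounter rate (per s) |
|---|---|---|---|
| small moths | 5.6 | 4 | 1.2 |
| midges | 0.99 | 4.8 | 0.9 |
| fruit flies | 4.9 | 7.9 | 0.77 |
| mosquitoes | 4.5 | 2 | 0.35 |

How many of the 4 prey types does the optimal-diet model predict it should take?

2

Profitabilities (E/h, J/s): mosquitoes 2.25, small moths 1.4, fruit flies 0.62, midges 0.206. Add prey in this order while the next type's profitability exceeds the intake rate on those already taken.
Rate on top 1: 0.9265. small moths: 1.4 > 0.9265 → include.
Rate on top 2: 1.276. fruit flies: 0.62 < 1.276 → exclude; stop.
Optimal diet: mosquitoes, small moths — 2 of 4 types.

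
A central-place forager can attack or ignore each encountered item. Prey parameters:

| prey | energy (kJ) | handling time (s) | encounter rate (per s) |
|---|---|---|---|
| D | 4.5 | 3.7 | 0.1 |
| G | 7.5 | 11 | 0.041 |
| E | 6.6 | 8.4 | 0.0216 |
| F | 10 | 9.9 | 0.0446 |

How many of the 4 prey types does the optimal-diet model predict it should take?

E/h in descending order: D 1.22, F 1.01, E 0.786, G 0.682 kJ/s. The optimal diet is the largest prefix of this list for which every included type satisfies E_i/h_i > R on the types above it.
Rate on top 1: 0.3285. F: 1.01 > 0.3285 → include.
Rate on top 2: 0.4946. E: 0.786 > 0.4946 → include.
Rate on top 3: 0.5211. G: 0.682 > 0.5211 → include.
Optimal diet: D, F, E, G — 4 of 4 types.

4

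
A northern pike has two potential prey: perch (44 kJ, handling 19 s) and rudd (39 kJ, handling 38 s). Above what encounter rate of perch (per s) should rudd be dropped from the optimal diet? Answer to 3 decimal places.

0.042 per s

The zero-one rule: include rudd iff E₂/h₂ > λE₁/(1+λh₁). Equality gives the switch point.
λE₁h₂ = E₂ + λE₂h₁ ⇒ λ = E₂/(E₁h₂ − E₂h₁) = 39/(1672 − 741) = 0.04189 per s.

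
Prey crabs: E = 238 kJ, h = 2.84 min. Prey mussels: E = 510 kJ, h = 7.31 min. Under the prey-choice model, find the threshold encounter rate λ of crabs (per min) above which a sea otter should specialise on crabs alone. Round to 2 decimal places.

At the threshold, the rate on crabs alone equals the profitability of mussels: λ·238/(1 + λ·2.84) = 510/7.31 = 69.77.
Rearranging, λ(238 − 69.77×2.84) = 69.77, so λ = 69.77/39.86 = 1.75 per min.

1.75 per min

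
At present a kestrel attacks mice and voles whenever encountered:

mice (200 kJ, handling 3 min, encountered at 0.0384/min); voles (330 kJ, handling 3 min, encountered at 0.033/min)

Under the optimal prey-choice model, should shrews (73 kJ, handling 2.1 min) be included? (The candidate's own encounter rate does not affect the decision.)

Yes

Intake rate on the current diet: R = (0.0384×200 + 0.033×330) / (1 + 0.0384×3 + 0.033×3) = 18.57/1.214 = 15.29 kJ/min.
Profitability of shrews: 73/2.1 = 34.76 kJ/min.
34.76 > 15.29, so adding shrews raises the average — include it.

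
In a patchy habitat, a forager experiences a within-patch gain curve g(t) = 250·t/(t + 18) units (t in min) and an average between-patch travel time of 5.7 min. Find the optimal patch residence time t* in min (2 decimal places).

Maximise g(t)/(T+t): set derivative to zero → g'(t)(T+t) = g(t).
g'(t) = 250·18/(t + 18)². Setting 250·18/(t+18)² = 250t/[(t+18)(5.7+t)] gives 18(5.7+t) = t(t+18), so t² = 18×5.7 = 102.6.
t* = √102.6 = 10.13 min.

10.13 min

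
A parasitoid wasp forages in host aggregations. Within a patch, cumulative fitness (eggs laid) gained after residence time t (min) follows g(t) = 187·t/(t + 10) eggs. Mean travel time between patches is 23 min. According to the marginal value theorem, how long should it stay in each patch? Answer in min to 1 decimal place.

15.2 min

Optimal t* satisfies g'(t*) = g(t*)/(T + t*).
g'(t) = 187·10/(t + 10)². Setting 187·10/(t+10)² = 187t/[(t+10)(23+t)] gives 10(23+t) = t(t+10), so t² = 10×23 = 230.
t* = √230 = 15.17 min.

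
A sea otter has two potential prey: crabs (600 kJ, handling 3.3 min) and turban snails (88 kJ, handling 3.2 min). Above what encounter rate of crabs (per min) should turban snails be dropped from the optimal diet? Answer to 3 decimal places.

Drop turban snails once their profitability E₂/h₂ falls below the rate achievable on crabs alone: E₂/h₂ = λE₁/(1 + λh₁).
Solve for λ: λE₁h₂ = E₂(1 + λh₁) → λ(E₁h₂ − E₂h₁) = E₂ → λ = E₂/(E₁h₂ − E₂h₁).
λ = 88/(600×3.2 − 88×3.3) = 88/1630 = 0.054 per min.

0.054 per min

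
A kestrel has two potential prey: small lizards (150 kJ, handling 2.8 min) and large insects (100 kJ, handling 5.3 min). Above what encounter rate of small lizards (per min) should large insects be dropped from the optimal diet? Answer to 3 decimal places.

Drop large insects once their profitability E₂/h₂ falls below the rate achievable on small lizards alone: E₂/h₂ = λE₁/(1 + λh₁).
Solve for λ: λE₁h₂ = E₂(1 + λh₁) → λ(E₁h₂ − E₂h₁) = E₂ → λ = E₂/(E₁h₂ − E₂h₁).
λ = 100/(150×5.3 − 100×2.8) = 100/515 = 0.1942 per min.

0.194 per min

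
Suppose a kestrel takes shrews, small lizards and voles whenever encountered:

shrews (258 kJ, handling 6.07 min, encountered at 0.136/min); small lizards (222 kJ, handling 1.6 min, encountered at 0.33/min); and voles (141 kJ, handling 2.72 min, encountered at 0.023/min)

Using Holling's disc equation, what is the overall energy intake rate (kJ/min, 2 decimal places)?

R = Σλ_iE_i / (1 + Σλ_ih_i)
Numerator: 0.136×258 + 0.33×222 + 0.023×141 = 111.6
Denominator: 1 + 0.136×6.07 + 0.33×1.6 + 0.023×2.72 = 2.416
R = 111.6/2.416 = 46.19 kJ/min

46.19 kJ/min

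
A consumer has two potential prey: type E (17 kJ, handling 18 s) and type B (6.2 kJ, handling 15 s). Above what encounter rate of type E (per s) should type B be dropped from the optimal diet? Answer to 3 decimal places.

0.043 per s

At the threshold, the rate on type E alone equals the profitability of type B: λ·17/(1 + λ·18) = 6.2/15 = 0.4133.
Rearranging, λ(17 − 0.4133×18) = 0.4133, so λ = 0.4133/9.56 = 0.04324 per s.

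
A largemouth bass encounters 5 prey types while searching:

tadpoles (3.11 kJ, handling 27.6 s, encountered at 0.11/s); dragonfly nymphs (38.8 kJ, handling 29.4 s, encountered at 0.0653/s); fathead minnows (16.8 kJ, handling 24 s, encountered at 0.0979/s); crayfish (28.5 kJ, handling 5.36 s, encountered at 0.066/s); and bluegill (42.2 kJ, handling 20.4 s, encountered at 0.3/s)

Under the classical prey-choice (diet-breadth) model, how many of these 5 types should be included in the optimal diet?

2

Rank by E/h (kJ/s): crayfish 5.32, bluegill 2.07, dragonfly nymphs 1.32, fathead minnows 0.7, tadpoles 0.113. Include each in turn until the next type's E/h falls below the running intake rate.
Rate on top 1: 1.389. bluegill: 2.07 > 1.389 → include.
Rate on top 2: 1.946. dragonfly nymphs: 1.32 < 1.946 → exclude; stop.
Optimal diet: crayfish, bluegill — 2 of 5 types.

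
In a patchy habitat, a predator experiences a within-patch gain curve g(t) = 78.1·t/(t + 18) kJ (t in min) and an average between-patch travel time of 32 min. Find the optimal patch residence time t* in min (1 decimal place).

Optimal t* satisfies g'(t*) = g(t*)/(T + t*).
g'(t) = 78.1·18/(t + 18)². Setting 78.1·18/(t+18)² = 78.1t/[(t+18)(32+t)] gives 18(32+t) = t(t+18), so t² = 18×32 = 576.
t* = √576 = 24 min.

24.0 min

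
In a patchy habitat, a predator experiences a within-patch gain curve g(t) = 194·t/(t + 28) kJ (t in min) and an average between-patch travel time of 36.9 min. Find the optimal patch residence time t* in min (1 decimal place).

32.1 min

Maximise g(t)/(T+t): set derivative to zero → g'(t)(T+t) = g(t).
g'(t) = 194·28/(t + 28)². Setting 194·28/(t+28)² = 194t/[(t+28)(36.9+t)] gives 28(36.9+t) = t(t+28), so t² = 28×36.9 = 1033.
t* = √1033 = 32.14 min.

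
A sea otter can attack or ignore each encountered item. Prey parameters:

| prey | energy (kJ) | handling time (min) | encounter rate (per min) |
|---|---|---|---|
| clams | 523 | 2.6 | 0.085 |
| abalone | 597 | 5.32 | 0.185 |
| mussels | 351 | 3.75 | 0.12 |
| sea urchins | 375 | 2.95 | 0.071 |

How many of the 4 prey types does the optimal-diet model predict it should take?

4

Rank by E/h (kJ/min): clams 201, sea urchins 127, abalone 112, mussels 93.6. Include each in turn until the next type's E/h falls below the running intake rate.
Rate on top 1: 36.41. sea urchins: 127 > 36.41 → include.
Rate on top 2: 49.69. abalone: 112 > 49.69 → include.
Rate on top 3: 75.18. mussels: 93.6 > 75.18 → include.
Optimal diet: clams, sea urchins, abalone, mussels — 4 of 4 types.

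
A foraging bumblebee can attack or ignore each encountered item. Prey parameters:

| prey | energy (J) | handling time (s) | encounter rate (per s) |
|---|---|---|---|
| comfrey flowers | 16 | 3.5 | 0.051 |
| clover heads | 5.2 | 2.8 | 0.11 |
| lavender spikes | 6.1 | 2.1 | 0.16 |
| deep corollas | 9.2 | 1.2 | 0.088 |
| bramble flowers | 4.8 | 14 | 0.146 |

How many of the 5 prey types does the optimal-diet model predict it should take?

E/h in descending order: deep corollas 7.67, comfrey flowers 4.57, lavender spikes 2.9, clover heads 1.86, bramble flowers 0.343 J/s. The optimal diet is the largest prefix of this list for which every included type satisfies E_i/h_i > R on the types above it.
Rate on top 1: 0.7323. comfrey flowers: 4.57 > 0.7323 → include.
Rate on top 2: 1.266. lavender spikes: 2.9 > 1.266 → include.
Rate on top 3: 1.606. clover heads: 1.86 > 1.606 → include.
Rate on top 4: 1.646. bramble flowers: 0.343 < 1.646 → exclude; stop.
Optimal diet: deep corollas, comfrey flowers, lavender spikes, clover heads — 4 of 5 types.

4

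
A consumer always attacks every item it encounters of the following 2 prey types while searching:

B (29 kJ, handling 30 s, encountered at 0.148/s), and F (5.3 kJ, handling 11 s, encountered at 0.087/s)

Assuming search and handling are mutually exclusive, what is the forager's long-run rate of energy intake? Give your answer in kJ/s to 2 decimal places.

Energy encountered per unit search time: 0.148×29 + 0.087×5.3 = 4.753 kJ/s.
Handling time per unit search time: 0.148×30 + 0.087×11 = 5.397.
Rate = 4.753/(1 + 5.397) = 0.743 kJ/s.

0.74 kJ/s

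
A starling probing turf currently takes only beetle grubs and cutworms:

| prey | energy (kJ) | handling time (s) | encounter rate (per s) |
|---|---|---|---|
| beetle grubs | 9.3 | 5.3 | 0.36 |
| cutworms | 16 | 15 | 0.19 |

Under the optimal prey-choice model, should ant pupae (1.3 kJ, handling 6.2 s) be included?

Current rate: (0.36×9.3 + 0.19×16)/(1 + 0.36×5.3 + 0.19×15) = 1.109 kJ/s.
ant pupae: E/h = 1.3/6.2 = 0.2097 kJ/s.
Since 0.2097 < R, time spent handling ant pupae is better spent searching.

No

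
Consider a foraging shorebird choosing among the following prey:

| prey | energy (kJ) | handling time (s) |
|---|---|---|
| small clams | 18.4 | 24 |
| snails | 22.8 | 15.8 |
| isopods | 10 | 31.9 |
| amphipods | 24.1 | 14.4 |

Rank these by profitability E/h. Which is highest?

Profitability E/h (kJ/s): small clams = 18.4/24 = 0.767, snails = 22.8/15.8 = 1.44, isopods = 10/31.9 = 0.313, amphipods = 24.1/14.4 = 1.67.
Ranked: amphipods > snails > small clams > isopods.

amphipods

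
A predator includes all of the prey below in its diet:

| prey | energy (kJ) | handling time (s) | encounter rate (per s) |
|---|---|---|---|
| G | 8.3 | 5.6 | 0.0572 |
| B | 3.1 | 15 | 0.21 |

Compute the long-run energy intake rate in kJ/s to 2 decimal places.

Energy encountered per unit search time: 0.0572×8.3 + 0.21×3.1 = 1.126 kJ/s.
Handling time per unit search time: 0.0572×5.6 + 0.21×15 = 3.47.
Rate = 1.126/(1 + 3.47) = 0.2518 kJ/s.

0.25 kJ/s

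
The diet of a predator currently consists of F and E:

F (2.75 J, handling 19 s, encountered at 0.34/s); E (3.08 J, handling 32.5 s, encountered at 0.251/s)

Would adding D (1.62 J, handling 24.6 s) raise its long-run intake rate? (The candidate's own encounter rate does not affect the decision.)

No

Intake rate on the current diet: R = (0.34×2.75 + 0.251×3.08) / (1 + 0.34×19 + 0.251×32.5) = 1.708/15.62 = 0.1094 J/s.
Profitability of D: 1.62/24.6 = 0.06585 J/s.
Since 0.06585 < R, time spent handling D is better spent searching.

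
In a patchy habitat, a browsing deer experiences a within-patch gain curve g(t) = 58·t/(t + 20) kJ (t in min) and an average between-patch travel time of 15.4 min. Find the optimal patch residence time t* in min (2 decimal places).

Optimal t* satisfies g'(t*) = g(t*)/(T + t*).
g'(t) = 58·20/(t + 20)². Setting 58·20/(t+20)² = 58t/[(t+20)(15.4+t)] gives 20(15.4+t) = t(t+20), so t² = 20×15.4 = 308.
t* = √308 = 17.55 min.

17.55 min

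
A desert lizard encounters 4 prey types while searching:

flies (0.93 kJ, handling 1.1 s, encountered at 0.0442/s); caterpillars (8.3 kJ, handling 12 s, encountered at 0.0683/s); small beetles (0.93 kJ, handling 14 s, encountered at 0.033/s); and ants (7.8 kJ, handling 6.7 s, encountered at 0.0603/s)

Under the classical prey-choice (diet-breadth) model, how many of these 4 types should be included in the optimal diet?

Rank by E/h (kJ/s): ants 1.16, flies 0.845, caterpillars 0.692, small beetles 0.0664. Include each in turn until the next type's E/h falls below the running intake rate.
Rate on top 1: 0.335. flies: 0.845 > 0.335 → include.
Rate on top 2: 0.3521. caterpillars: 0.692 > 0.3521 → include.
Rate on top 3: 0.4746. small beetles: 0.0664 < 0.4746 → exclude; stop.
Optimal diet: ants, flies, caterpillars — 3 of 4 types.

3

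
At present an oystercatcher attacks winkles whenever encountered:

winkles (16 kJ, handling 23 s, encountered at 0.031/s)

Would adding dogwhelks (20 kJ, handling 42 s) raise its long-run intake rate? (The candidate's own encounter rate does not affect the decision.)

Yes

On winkles alone, R = ΣλE/(1+Σλh) = 0.496/1.713 = 0.2896 kJ/s.
dogwhelks: E/h = 20/42 = 0.4762 kJ/s.
Since 0.4762 > R, including dogwhelks increases the long-run rate.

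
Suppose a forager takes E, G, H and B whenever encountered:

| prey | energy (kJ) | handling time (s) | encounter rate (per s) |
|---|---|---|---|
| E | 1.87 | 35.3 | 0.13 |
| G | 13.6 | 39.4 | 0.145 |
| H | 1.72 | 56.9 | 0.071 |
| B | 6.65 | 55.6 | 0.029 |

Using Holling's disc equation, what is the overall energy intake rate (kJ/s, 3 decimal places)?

R = Σλ_iE_i / (1 + Σλ_ih_i)
Numerator: 0.13×1.87 + 0.145×13.6 + 0.071×1.72 + 0.029×6.65 = 2.53
Denominator: 1 + 0.13×35.3 + 0.145×39.4 + 0.071×56.9 + 0.029×55.6 = 16.95
R = 2.53/16.95 = 0.1492 kJ/s

0.149 kJ/s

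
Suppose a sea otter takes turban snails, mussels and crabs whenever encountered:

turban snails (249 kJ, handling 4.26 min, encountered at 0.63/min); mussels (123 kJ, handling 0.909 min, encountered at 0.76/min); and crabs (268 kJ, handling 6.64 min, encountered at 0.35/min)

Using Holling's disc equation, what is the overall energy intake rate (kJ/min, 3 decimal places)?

51.376 kJ/min

Energy encountered per unit search time: 0.63×249 + 0.76×123 + 0.35×268 = 344.1 kJ/min.
Handling time per unit search time: 0.63×4.26 + 0.76×0.909 + 0.35×6.64 = 5.699.
Rate = 344.1/(1 + 5.699) = 51.38 kJ/min.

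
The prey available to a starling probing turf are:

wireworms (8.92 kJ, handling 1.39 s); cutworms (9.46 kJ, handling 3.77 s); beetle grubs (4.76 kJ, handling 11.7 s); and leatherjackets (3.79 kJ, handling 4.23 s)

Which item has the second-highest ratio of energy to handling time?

cutworms

In descending order of E/h:
wireworms: 8.92/1.39 = 6.42 kJ/s
cutworms: 9.46/3.77 = 2.51 kJ/s
leatherjackets: 3.79/4.23 = 0.896 kJ/s
beetle grubs: 4.76/11.7 = 0.407 kJ/s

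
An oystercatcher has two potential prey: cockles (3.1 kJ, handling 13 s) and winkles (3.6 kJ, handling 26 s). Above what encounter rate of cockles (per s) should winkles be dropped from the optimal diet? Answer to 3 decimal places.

0.107 per s

Drop winkles once their profitability E₂/h₂ falls below the rate achievable on cockles alone: E₂/h₂ = λE₁/(1 + λh₁).
Solve for λ: λE₁h₂ = E₂(1 + λh₁) → λ(E₁h₂ − E₂h₁) = E₂ → λ = E₂/(E₁h₂ − E₂h₁).
λ = 3.6/(3.1×26 − 3.6×13) = 3.6/33.8 = 0.1065 per s.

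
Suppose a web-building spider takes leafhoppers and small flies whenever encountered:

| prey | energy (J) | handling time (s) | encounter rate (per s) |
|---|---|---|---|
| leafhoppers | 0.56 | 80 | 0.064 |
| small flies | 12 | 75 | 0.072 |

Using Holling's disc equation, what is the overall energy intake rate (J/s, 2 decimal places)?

R = Σλ_iE_i / (1 + Σλ_ih_i)
Numerator: 0.064×0.56 + 0.072×12 = 0.8998
Denominator: 1 + 0.064×80 + 0.072×75 = 11.52
R = 0.8998/11.52 = 0.07811 J/s

0.08 J/s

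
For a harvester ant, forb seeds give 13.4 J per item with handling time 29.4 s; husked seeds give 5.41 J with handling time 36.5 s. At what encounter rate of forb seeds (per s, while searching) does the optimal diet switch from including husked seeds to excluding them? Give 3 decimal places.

0.016 per s

Drop husked seeds once their profitability E₂/h₂ falls below the rate achievable on forb seeds alone: E₂/h₂ = λE₁/(1 + λh₁).
Solve for λ: λE₁h₂ = E₂(1 + λh₁) → λ(E₁h₂ − E₂h₁) = E₂ → λ = E₂/(E₁h₂ − E₂h₁).
λ = 5.41/(13.4×36.5 − 5.41×29.4) = 5.41/330 = 0.01639 per s.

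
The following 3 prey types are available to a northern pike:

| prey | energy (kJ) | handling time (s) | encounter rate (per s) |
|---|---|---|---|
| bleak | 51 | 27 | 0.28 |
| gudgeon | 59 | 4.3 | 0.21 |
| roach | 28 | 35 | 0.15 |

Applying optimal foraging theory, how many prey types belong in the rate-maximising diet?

Profitabilities (E/h, kJ/s): gudgeon 13.7, bleak 1.89, roach 0.8. Add prey in this order while the next type's profitability exceeds the intake rate on those already taken.
Rate on top 1: 6.511. bleak: 1.89 < 6.511 → exclude; stop.
Optimal diet: gudgeon — 1 of 3 types.

1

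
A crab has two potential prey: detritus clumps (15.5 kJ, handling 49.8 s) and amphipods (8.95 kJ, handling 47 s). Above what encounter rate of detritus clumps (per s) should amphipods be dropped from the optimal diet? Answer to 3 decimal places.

0.032 per s

The zero-one rule: include amphipods iff E₂/h₂ > λE₁/(1+λh₁). Equality gives the switch point.
λE₁h₂ = E₂ + λE₂h₁ ⇒ λ = E₂/(E₁h₂ − E₂h₁) = 8.95/(728.5 − 445.7) = 0.03165 per s.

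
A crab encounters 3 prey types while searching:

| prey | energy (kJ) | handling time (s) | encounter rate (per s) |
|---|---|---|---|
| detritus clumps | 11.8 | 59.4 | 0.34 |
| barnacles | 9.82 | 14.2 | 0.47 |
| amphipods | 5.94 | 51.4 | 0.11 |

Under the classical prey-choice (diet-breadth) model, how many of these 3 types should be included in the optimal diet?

1

E/h in descending order: barnacles 0.692, detritus clumps 0.199, amphipods 0.116 kJ/s. The optimal diet is the largest prefix of this list for which every included type satisfies E_i/h_i > R on the types above it.
Rate on top 1: 0.6014. detritus clumps: 0.199 < 0.6014 → exclude; stop.
Optimal diet: barnacles — 1 of 3 types.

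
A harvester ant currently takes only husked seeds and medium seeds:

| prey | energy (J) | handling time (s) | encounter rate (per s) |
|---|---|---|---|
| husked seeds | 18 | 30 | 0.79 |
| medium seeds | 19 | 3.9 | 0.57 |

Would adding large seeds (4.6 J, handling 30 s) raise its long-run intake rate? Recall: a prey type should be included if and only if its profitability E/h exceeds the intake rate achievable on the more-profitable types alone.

Intake rate on the current diet: R = (0.79×18 + 0.57×19) / (1 + 0.79×30 + 0.57×3.9) = 25.05/26.92 = 0.9304 J/s.
large seeds: E/h = 4.6/30 = 0.1533 J/s.
Since 0.1533 < R, time spent handling large seeds is better spent searching.

No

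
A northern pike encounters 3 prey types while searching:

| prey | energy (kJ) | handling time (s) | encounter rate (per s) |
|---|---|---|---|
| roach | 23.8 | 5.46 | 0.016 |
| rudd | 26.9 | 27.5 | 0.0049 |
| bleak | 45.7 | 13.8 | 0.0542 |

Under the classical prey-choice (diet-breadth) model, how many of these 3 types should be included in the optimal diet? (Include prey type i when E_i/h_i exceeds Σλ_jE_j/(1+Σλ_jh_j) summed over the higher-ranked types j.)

2

Profitabilities (E/h, kJ/s): roach 4.36, bleak 3.31, rudd 0.978. Add prey in this order while the next type's profitability exceeds the intake rate on those already taken.
Rate on top 1: 0.3502. bleak: 3.31 > 0.3502 → include.
Rate on top 2: 1.557. rudd: 0.978 < 1.557 → exclude; stop.
Optimal diet: roach, bleak — 2 of 3 types.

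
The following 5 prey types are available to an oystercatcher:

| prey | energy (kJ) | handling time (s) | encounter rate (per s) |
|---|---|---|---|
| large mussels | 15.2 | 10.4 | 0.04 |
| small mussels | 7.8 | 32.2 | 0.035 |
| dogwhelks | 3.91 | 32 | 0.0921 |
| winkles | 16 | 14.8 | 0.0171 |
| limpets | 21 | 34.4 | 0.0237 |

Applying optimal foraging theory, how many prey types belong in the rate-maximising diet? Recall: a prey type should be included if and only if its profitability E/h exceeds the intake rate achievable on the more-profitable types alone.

3

Profitabilities (E/h, kJ/s): large mussels 1.46, winkles 1.08, limpets 0.61, small mussels 0.242, dogwhelks 0.122. Add prey in this order while the next type's profitability exceeds the intake rate on those already taken.
Rate on top 1: 0.4294. winkles: 1.08 > 0.4294 → include.
Rate on top 2: 0.5282. limpets: 0.61 > 0.5282 → include.
Rate on top 3: 0.5552. small mussels: 0.242 < 0.5552 → exclude; stop.
Optimal diet: large mussels, winkles, limpets — 3 of 5 types.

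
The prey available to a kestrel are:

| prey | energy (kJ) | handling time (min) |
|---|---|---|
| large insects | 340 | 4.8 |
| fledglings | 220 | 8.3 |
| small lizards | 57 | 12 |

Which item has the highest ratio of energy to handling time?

In descending order of E/h:
large insects: 340/4.8 = 70.8 kJ/min
fledglings: 220/8.3 = 26.5 kJ/min
small lizards: 57/12 = 4.75 kJ/min

large insects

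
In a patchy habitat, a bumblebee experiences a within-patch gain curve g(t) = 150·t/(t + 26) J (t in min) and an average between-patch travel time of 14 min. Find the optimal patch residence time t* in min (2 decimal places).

19.08 min

Optimal t* satisfies g'(t*) = g(t*)/(T + t*).
g'(t) = 150·26/(t + 26)². Setting 150·26/(t+26)² = 150t/[(t+26)(14+t)] gives 26(14+t) = t(t+26), so t² = 26×14 = 364.
t* = √364 = 19.08 min.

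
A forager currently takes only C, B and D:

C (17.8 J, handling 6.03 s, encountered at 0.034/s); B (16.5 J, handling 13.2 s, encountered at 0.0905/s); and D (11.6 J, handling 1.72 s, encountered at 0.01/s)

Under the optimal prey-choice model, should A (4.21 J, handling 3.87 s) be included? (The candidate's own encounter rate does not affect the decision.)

Current rate: (0.034×17.8 + 0.0905×16.5 + 0.01×11.6)/(1 + 0.034×6.03 + 0.0905×13.2 + 0.01×1.72) = 0.9163 J/s.
Profitability of A: 4.21/3.87 = 1.088 J/s.
Since 1.088 > R, including A increases the long-run rate.

Yes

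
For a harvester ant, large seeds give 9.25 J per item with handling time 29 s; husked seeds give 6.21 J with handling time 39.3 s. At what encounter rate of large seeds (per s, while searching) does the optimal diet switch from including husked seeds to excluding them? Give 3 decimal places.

At the threshold, the rate on large seeds alone equals the profitability of husked seeds: λ·9.25/(1 + λ·29) = 6.21/39.3 = 0.158.
Rearranging, λ(9.25 − 0.158×29) = 0.158, so λ = 0.158/4.668 = 0.03385 per s.

0.034 per s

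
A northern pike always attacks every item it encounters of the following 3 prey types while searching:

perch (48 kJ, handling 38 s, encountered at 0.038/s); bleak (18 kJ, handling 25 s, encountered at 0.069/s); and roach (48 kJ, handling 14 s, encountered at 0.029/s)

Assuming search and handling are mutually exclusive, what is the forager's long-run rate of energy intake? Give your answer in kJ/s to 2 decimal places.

Energy encountered per unit search time: 0.038×48 + 0.069×18 + 0.029×48 = 4.458 kJ/s.
Handling time per unit search time: 0.038×38 + 0.069×25 + 0.029×14 = 3.575.
Rate = 4.458/(1 + 3.575) = 0.9744 kJ/s.

0.97 kJ/s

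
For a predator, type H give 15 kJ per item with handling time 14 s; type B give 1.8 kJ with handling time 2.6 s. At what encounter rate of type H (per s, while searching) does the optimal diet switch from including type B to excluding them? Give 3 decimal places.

At the threshold, the rate on type H alone equals the profitability of type B: λ·15/(1 + λ·14) = 1.8/2.6 = 0.6923.
Rearranging, λ(15 − 0.6923×14) = 0.6923, so λ = 0.6923/5.308 = 0.1304 per s.

0.130 per s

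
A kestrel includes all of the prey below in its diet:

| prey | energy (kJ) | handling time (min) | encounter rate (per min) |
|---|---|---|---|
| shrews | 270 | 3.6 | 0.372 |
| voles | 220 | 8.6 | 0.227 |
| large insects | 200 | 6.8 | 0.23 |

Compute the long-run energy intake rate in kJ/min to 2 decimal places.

R = (0.372×270 + 0.227×220 + 0.23×200) / (1 + 0.372×3.6 + 0.227×8.6 + 0.23×6.8) = 196.4/5.855 = 33.54 kJ/min.

33.54 kJ/min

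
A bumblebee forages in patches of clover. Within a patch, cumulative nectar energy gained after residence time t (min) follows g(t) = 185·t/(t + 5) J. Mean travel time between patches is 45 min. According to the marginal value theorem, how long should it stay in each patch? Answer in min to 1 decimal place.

15.0 min

Maximise g(t)/(T+t): set derivative to zero → g'(t)(T+t) = g(t).
g'(t) = 185·5/(t + 5)². Setting 185·5/(t+5)² = 185t/[(t+5)(45+t)] gives 5(45+t) = t(t+5), so t² = 5×45 = 225.
t* = √225 = 15 min.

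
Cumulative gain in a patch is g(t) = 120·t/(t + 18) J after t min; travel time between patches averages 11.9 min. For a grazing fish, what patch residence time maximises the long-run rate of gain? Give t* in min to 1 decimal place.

14.6 min

By the marginal value theorem, leave when the instantaneous gain rate g'(t) equals the habitat-wide average g(t)/(T + t).
g'(t) = 120·18/(t + 18)². Setting 120·18/(t+18)² = 120t/[(t+18)(11.9+t)] gives 18(11.9+t) = t(t+18), so t² = 18×11.9 = 214.2.
t* = √214.2 = 14.64 min.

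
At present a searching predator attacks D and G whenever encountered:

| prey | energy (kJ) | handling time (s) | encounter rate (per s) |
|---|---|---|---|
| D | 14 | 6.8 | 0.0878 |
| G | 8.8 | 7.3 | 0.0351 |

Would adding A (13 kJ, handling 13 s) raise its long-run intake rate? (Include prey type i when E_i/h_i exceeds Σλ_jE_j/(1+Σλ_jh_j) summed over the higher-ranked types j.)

Current rate: (0.0878×14 + 0.0351×8.8)/(1 + 0.0878×6.8 + 0.0351×7.3) = 0.8299 kJ/s.
Profitability of A: 13/13 = 1 kJ/s.
1 > 0.8299, so adding A raises the average — include it.

Yes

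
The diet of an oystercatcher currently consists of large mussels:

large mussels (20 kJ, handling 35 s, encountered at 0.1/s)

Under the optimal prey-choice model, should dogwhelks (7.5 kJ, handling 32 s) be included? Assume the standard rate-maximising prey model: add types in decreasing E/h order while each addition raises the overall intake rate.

No

Intake rate on the current diet: R = (0.1×20) / (1 + 0.1×35) = 2/4.5 = 0.4444 kJ/s.
dogwhelks: E/h = 7.5/32 = 0.2344 kJ/s.
Since 0.2344 < R, time spent handling dogwhelks is better spent searching.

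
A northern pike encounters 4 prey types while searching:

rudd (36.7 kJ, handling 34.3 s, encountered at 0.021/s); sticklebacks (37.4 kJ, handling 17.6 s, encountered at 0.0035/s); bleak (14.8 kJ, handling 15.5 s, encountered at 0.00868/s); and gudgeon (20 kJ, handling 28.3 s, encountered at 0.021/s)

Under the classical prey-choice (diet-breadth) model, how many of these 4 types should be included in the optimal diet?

4

Rank by E/h (kJ/s): sticklebacks 2.12, rudd 1.07, bleak 0.955, gudgeon 0.707. Include each in turn until the next type's E/h falls below the running intake rate.
Rate on top 1: 0.1233. rudd: 1.07 > 0.1233 → include.
Rate on top 2: 0.506. bleak: 0.955 > 0.506 → include.
Rate on top 3: 0.5375. gudgeon: 0.707 > 0.5375 → include.
Optimal diet: sticklebacks, rudd, bleak, gudgeon — 4 of 4 types.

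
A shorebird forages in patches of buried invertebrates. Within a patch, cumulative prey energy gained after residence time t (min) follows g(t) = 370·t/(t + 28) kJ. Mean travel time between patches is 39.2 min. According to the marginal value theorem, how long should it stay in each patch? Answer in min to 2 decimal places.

33.13 min

Optimal t* satisfies g'(t*) = g(t*)/(T + t*).
g'(t) = 370·28/(t + 28)². Setting 370·28/(t+28)² = 370t/[(t+28)(39.2+t)] gives 28(39.2+t) = t(t+28), so t² = 28×39.2 = 1098.
t* = √1098 = 33.13 min.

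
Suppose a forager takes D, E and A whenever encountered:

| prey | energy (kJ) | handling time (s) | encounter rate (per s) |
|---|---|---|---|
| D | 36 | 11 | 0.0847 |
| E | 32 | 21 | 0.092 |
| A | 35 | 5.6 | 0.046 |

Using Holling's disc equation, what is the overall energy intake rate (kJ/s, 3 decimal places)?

1.845 kJ/s

R = Σλ_iE_i / (1 + Σλ_ih_i)
Numerator: 0.0847×36 + 0.092×32 + 0.046×35 = 7.603
Denominator: 1 + 0.0847×11 + 0.092×21 + 0.046×5.6 = 4.121
R = 7.603/4.121 = 1.845 kJ/s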